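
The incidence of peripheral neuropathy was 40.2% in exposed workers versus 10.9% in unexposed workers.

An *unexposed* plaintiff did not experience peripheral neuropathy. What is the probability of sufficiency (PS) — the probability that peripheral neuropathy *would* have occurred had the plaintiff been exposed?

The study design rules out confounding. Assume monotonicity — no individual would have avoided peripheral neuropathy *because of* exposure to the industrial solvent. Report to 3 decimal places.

p₁ = 0.402, p₀ = 0.109.
Under exogeneity and monotonicity, PS = (p₁ − p₀) / (1 − p₀).
PS = (0.402 − 0.109) / (1 − 0.109) = 0.293 / 0.891 ≈ 0.3288

PS ≈ 0.329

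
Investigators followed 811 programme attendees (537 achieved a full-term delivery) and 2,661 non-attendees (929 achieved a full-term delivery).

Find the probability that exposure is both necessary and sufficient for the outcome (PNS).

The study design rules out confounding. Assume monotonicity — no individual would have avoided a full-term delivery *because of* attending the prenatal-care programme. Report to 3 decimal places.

p₁ = P(outcome | exposed) = 537/811 = 0.66215
p₀ = P(outcome | unexposed) = 929/2661 = 0.34912
Under exogeneity and monotonicity, PNS = p₁ − p₀.
PNS = 0.66215 − 0.34912 = 0.31303

PNS ≈ 0.313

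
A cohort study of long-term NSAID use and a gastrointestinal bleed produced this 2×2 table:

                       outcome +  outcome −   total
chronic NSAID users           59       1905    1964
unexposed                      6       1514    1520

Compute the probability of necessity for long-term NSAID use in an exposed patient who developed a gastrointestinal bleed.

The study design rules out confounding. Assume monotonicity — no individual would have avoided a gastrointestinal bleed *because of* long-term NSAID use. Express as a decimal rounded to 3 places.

p₁ = P(outcome | exposed) = 59/1964 = 0.030041
p₀ = P(outcome | unexposed) = 6/1520 = 0.0039474
Under exogeneity and monotonicity, PN = (p₁ − p₀)/p₁.
PN = (0.030041 − 0.0039474) / 0.030041 ≈ 0.8686

PN ≈ 0.869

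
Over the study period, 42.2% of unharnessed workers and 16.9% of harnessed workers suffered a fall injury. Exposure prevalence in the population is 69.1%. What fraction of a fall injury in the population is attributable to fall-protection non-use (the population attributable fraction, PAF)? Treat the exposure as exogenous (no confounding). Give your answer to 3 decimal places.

PAF ≈ 0.508

p₁ = 0.422, p₀ = 0.169.
Overall risk P(Y=1) = π·p₁ + (1−π)·p₀ = 0.691×0.422 + 0.309×0.169 = 0.34382.
Under exogeneity, PAF = [P(Y=1) − p₀] / P(Y=1).
PAF = (0.34382 − 0.169) / 0.34382 ≈ 0.5085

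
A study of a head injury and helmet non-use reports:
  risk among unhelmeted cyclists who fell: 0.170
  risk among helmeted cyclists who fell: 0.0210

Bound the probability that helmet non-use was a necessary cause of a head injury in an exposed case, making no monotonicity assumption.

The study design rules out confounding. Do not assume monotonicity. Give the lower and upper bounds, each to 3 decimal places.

Let p₁ = 0.17, p₀ = 0.021.
Under exogeneity alone the bounds on PN are max{0,(p₁−p₀)/p₁} ≤ PN ≤ min{1,(1−p₀)/p₁}.
  lower = (p₁ − p₀)/p₁ = 0.149 / 0.17 ≈ 0.8765
  upper = min{1, (1 − p₀)/p₁} = 0.979 / 0.17 ≈ 5.7588 → capped at 1

0.876 ≤ PN ≤ 1.000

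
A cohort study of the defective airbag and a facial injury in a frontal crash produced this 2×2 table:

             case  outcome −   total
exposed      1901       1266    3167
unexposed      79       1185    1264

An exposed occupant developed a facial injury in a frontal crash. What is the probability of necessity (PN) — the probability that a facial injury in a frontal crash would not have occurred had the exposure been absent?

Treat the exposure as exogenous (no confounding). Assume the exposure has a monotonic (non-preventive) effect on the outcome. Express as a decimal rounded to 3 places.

PN ≈ 0.896

p₁ = P(outcome | exposed) = 1901/3167 = 0.60025
p₀ = P(outcome | unexposed) = 79/1264 = 0.0625
Under exogeneity and monotonicity, PN = (p₁ − p₀)/p₁.
PN = (0.60025 − 0.0625) / 0.60025 ≈ 0.8959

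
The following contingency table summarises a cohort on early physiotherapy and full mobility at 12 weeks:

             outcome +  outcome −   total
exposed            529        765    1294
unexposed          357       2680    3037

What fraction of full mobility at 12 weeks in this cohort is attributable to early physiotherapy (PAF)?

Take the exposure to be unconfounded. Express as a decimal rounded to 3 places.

p₁ = P(outcome | exposed) = 529/1294 = 0.40881
p₀ = P(outcome | unexposed) = 357/3037 = 0.11755
Exposure prevalence π = 1294/4331 = 0.29878; overall risk P(Y=1) = 0.20457.
Under exogeneity, PAF = [P(Y=1) − p₀]/P(Y=1).
PAF = (0.20457 − 0.11755) / 0.20457 ≈ 0.4254

PAF ≈ 0.425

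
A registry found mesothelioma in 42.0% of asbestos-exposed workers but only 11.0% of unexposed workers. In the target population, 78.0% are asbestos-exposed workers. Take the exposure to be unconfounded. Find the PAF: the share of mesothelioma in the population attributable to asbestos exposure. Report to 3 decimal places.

p₁ = 0.42, p₀ = 0.11.
Overall risk P(Y=1) = π·p₁ + (1−π)·p₀ = 0.78×0.42 + 0.22×0.11 = 0.3518.
Under exogeneity, PAF = [P(Y=1) − p₀] / P(Y=1).
PAF = (0.3518 − 0.11) / 0.3518 ≈ 0.6873

PAF ≈ 0.687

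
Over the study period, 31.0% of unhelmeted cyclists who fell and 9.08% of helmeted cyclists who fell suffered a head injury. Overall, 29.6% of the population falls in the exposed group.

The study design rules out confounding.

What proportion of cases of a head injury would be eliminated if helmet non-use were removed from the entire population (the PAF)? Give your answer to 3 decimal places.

p₁ = 0.31, p₀ = 0.0908.
Overall risk P(Y=1) = π·p₁ + (1−π)·p₀ = 0.296×0.31 + 0.704×0.0908 = 0.15568.
Under exogeneity, PAF = [P(Y=1) − p₀] / P(Y=1).
PAF = (0.15568 − 0.0908) / 0.15568 ≈ 0.4168

PAF ≈ 0.417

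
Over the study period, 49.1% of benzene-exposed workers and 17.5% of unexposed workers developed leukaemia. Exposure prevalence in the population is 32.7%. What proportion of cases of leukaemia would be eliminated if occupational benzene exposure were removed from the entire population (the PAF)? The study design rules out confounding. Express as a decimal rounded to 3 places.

PAF ≈ 0.371

p₁ = 0.491, p₀ = 0.175.
Overall risk P(Y=1) = π·p₁ + (1−π)·p₀ = 0.327×0.491 + 0.673×0.175 = 0.27833.
Under exogeneity, PAF = [P(Y=1) − p₀] / P(Y=1).
PAF = (0.27833 − 0.175) / 0.27833 ≈ 0.3713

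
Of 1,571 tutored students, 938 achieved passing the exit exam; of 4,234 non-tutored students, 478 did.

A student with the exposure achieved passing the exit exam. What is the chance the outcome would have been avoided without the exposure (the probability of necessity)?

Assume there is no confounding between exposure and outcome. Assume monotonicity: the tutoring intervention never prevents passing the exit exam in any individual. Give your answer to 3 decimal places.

p₁ = P(outcome | exposed) = 938/1571 = 0.59707
p₀ = P(outcome | unexposed) = 478/4234 = 0.1129
Under exogeneity and monotonicity, PN = (p₁ − p₀) / p₁.
PN = (0.59707 − 0.1129) / 0.59707 = 0.48418 / 0.59707 ≈ 0.8109

PN ≈ 0.811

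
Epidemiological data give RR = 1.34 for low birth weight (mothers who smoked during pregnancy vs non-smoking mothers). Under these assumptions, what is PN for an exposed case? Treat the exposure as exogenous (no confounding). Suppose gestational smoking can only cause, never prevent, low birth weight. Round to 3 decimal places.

Under exogeneity and monotonicity, PN = (RR − 1) / RR = 1 − 1/RR.
PN = (1.34 − 1) / 1.34 = 0.34 / 1.34 ≈ 0.2537

PN ≈ 0.254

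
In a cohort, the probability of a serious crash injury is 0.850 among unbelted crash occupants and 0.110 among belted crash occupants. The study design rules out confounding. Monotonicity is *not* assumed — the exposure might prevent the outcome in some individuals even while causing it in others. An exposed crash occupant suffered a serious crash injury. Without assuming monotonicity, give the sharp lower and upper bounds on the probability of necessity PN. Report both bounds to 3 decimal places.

Let p₁ = 0.85, p₀ = 0.11.
Under exogeneity alone the bounds on PN are max{0,(p₁−p₀)/p₁} ≤ PN ≤ min{1,(1−p₀)/p₁}.
  lower = (p₁ − p₀)/p₁ = 0.74 / 0.85 ≈ 0.8706
  upper = min{1, (1 − p₀)/p₁} = 0.89 / 0.85 ≈ 1.0471 → capped at 1

0.871 ≤ PN ≤ 1.000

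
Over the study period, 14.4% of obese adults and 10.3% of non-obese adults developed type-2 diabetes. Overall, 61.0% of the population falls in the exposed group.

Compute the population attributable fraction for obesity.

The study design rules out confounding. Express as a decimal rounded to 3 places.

PAF ≈ 0.195

p₁ = 0.144, p₀ = 0.103.
Overall risk P(Y=1) = π·p₁ + (1−π)·p₀ = 0.61×0.144 + 0.39×0.103 = 0.12801.
Under exogeneity, PAF = [P(Y=1) − p₀] / P(Y=1).
PAF = (0.12801 − 0.103) / 0.12801 ≈ 0.1954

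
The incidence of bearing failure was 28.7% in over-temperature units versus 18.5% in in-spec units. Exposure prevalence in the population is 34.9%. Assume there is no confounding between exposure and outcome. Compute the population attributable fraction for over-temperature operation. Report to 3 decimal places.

p₁ = 0.287, p₀ = 0.185.
Overall risk P(Y=1) = π·p₁ + (1−π)·p₀ = 0.349×0.287 + 0.651×0.185 = 0.2206.
Under exogeneity, PAF = [P(Y=1) − p₀] / P(Y=1).
PAF = (0.2206 − 0.185) / 0.2206 ≈ 0.1614

PAF ≈ 0.161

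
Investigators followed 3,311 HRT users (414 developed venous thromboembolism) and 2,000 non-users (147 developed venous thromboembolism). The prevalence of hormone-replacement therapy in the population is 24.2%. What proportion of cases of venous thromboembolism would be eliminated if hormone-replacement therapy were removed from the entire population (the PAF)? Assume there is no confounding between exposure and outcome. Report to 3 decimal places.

PAF ≈ 0.145

p₁ = P(outcome | exposed) = 414/3311 = 0.12504
p₀ = P(outcome | unexposed) = 147/2000 = 0.0735
Overall risk P(Y=1) = π·p₁ + (1−π)·p₀ = 0.242×0.12504 + 0.758×0.0735 = 0.085972.
Under exogeneity, PAF = [P(Y=1) − p₀] / P(Y=1).
PAF = (0.085972 − 0.0735) / 0.085972 ≈ 0.1451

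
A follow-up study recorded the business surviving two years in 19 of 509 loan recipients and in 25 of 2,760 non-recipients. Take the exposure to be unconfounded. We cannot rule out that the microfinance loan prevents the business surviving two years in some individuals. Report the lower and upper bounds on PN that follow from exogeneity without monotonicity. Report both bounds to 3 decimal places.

p₁ = P(outcome | exposed) = 19/509 = 0.037328
p₀ = P(outcome | unexposed) = 25/2760 = 0.009058
Under exogeneity alone the bounds on PN are max{0,(p₁−p₀)/p₁} ≤ PN ≤ min{1,(1−p₀)/p₁}.
  lower = (p₁ − p₀)/p₁ = 0.02827 / 0.037328 ≈ 0.7573
  upper = min{1, (1 − p₀)/p₁} = 0.99094 / 0.037328 ≈ 26.5468 → capped at 1

0.757 ≤ PN ≤ 1.000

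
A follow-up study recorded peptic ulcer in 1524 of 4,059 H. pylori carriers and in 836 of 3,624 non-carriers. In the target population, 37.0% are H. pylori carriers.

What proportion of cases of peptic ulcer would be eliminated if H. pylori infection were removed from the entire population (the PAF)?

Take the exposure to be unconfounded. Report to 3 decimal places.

p₁ = P(outcome | exposed) = 1524/4059 = 0.37546
p₀ = P(outcome | unexposed) = 836/3624 = 0.23068
Overall risk P(Y=1) = π·p₁ + (1−π)·p₀ = 0.37×0.37546 + 0.63×0.23068 = 0.28425.
Under exogeneity, PAF = [P(Y=1) − p₀] / P(Y=1).
PAF = (0.28425 − 0.23068) / 0.28425 ≈ 0.1885

PAF ≈ 0.188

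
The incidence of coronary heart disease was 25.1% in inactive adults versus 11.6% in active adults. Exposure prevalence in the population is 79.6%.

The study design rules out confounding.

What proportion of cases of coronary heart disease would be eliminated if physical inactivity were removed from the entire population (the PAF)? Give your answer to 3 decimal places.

p₁ = 0.251, p₀ = 0.116.
Overall risk P(Y=1) = π·p₁ + (1−π)·p₀ = 0.796×0.251 + 0.204×0.116 = 0.22346.
Under exogeneity, PAF = [P(Y=1) − p₀] / P(Y=1).
PAF = (0.22346 − 0.116) / 0.22346 ≈ 0.4809

PAF ≈ 0.481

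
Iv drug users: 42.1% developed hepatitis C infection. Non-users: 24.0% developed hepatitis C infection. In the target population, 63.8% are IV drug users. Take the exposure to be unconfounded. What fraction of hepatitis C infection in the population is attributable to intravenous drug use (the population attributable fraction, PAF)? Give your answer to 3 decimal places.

p₁ = 0.421, p₀ = 0.24.
Overall risk P(Y=1) = π·p₁ + (1−π)·p₀ = 0.638×0.421 + 0.362×0.24 = 0.35548.
Under exogeneity, PAF = [P(Y=1) − p₀] / P(Y=1).
PAF = (0.35548 − 0.24) / 0.35548 ≈ 0.3249

PAF ≈ 0.325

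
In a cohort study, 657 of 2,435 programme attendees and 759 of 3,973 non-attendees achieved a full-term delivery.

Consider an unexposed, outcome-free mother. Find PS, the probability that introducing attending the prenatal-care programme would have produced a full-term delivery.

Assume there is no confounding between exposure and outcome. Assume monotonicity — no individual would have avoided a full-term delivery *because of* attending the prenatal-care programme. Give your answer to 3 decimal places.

PS ≈ 0.097

p₁ = P(outcome | exposed) = 657/2435 = 0.26982
p₀ = P(outcome | unexposed) = 759/3973 = 0.19104
Under exogeneity and monotonicity, PS = (p₁ − p₀) / (1 − p₀).
PS = (0.26982 − 0.19104) / (1 − 0.19104) = 0.078776 / 0.80896 ≈ 0.0974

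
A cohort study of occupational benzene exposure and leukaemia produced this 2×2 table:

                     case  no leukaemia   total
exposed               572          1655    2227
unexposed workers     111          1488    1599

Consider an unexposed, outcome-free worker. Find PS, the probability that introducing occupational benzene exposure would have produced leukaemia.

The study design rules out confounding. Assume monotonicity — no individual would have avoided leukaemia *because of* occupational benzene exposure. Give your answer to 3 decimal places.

p₁ = P(outcome | exposed) = 572/2227 = 0.25685
p₀ = P(outcome | unexposed) = 111/1599 = 0.069418
Under exogeneity and monotonicity, PS = (p₁ − p₀) / (1 − p₀).
PS = (0.25685 − 0.069418) / (1 − 0.069418) = 0.18743 / 0.93058 ≈ 0.2014

PS ≈ 0.201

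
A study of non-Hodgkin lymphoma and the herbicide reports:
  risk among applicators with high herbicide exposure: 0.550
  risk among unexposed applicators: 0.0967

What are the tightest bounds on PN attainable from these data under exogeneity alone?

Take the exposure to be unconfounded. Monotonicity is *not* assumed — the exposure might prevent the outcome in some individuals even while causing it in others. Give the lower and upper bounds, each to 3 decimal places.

0.824 ≤ PN ≤ 1.000

Let p₁ = 0.55, p₀ = 0.0967.
Under exogeneity alone the bounds on PN are max{0,(p₁−p₀)/p₁} ≤ PN ≤ min{1,(1−p₀)/p₁}.
  lower = (p₁ − p₀)/p₁ = 0.4533 / 0.55 ≈ 0.8242
  upper = min{1, (1 − p₀)/p₁} = 0.9033 / 0.55 ≈ 1.6424 → capped at 1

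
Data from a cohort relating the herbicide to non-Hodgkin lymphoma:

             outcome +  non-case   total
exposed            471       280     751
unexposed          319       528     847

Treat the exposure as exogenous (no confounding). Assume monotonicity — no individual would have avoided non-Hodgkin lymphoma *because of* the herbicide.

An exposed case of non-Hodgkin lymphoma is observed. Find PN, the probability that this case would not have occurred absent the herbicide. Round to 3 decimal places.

PN ≈ 0.399

p₁ = P(outcome | exposed) = 471/751 = 0.62716
p₀ = P(outcome | unexposed) = 319/847 = 0.37662
Under exogeneity and monotonicity, PN = (p₁ − p₀)/p₁.
PN = (0.62716 − 0.37662) / 0.62716 ≈ 0.3995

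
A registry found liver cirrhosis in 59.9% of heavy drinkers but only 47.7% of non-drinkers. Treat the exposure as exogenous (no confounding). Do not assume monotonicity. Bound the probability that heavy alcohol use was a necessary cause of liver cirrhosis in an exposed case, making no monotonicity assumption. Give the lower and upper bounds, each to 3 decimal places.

0.204 ≤ PN ≤ 0.873

p₁ = 0.599, p₀ = 0.477.
Under exogeneity alone the bounds on PN are max{0,(p₁−p₀)/p₁} ≤ PN ≤ min{1,(1−p₀)/p₁}.
  lower = (p₁ − p₀)/p₁ = 0.122 / 0.599 ≈ 0.2037
  upper = min{1, (1 − p₀)/p₁} = 0.523 / 0.599 ≈ 0.8731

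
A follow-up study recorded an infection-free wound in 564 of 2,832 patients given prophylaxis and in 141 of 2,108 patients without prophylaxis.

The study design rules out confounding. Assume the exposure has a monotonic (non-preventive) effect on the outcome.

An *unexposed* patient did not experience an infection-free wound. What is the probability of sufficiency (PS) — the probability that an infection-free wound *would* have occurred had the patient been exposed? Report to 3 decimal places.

PS ≈ 0.142

p₁ = P(outcome | exposed) = 564/2832 = 0.19915
p₀ = P(outcome | unexposed) = 141/2108 = 0.066888
Under exogeneity and monotonicity, PS = (p₁ − p₀) / (1 − p₀).
PS = (0.19915 − 0.066888) / (1 − 0.066888) = 0.13226 / 0.93311 ≈ 0.1417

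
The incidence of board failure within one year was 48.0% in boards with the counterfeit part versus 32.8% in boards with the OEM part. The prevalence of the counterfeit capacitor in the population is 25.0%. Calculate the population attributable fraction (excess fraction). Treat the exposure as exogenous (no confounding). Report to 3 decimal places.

p₁ = 0.48, p₀ = 0.328.
Overall risk P(Y=1) = π·p₁ + (1−π)·p₀ = 0.25×0.48 + 0.75×0.328 = 0.366.
Under exogeneity, PAF = [P(Y=1) − p₀] / P(Y=1).
PAF = (0.366 − 0.328) / 0.366 ≈ 0.1038

PAF ≈ 0.104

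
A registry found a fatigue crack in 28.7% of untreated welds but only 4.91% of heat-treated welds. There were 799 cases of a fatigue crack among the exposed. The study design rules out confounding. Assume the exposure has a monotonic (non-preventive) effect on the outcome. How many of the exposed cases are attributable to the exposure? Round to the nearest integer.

about 662 cases

p₁ = 0.287, p₀ = 0.0491.
PN = (p₁ − p₀)/p₁ = (0.287 − 0.0491) / 0.287 ≈ 0.82892.
Attributable cases ≈ PN × (exposed cases) = 0.82892 × 799 ≈ 662.31.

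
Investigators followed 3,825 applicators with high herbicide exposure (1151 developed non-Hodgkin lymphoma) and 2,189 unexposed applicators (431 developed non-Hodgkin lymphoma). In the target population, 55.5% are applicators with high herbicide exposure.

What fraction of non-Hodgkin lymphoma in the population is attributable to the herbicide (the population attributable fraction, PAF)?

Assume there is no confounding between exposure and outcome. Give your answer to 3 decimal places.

p₁ = P(outcome | exposed) = 1151/3825 = 0.30092
p₀ = P(outcome | unexposed) = 431/2189 = 0.19689
Overall risk P(Y=1) = π·p₁ + (1−π)·p₀ = 0.555×0.30092 + 0.445×0.19689 = 0.25463.
Under exogeneity, PAF = [P(Y=1) − p₀] / P(Y=1).
PAF = (0.25463 − 0.19689) / 0.25463 ≈ 0.2267

PAF ≈ 0.227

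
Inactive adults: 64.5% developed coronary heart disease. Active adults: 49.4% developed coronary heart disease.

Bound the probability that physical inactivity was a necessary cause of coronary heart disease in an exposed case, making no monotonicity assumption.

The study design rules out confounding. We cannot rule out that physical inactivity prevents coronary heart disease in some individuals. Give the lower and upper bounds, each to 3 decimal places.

p₁ = 0.645, p₀ = 0.494.
Under exogeneity alone the bounds on PN are max{0,(p₁−p₀)/p₁} ≤ PN ≤ min{1,(1−p₀)/p₁}.
  lower = (p₁ − p₀)/p₁ = 0.151 / 0.645 ≈ 0.2341
  upper = min{1, (1 − p₀)/p₁} = 0.506 / 0.645 ≈ 0.7845

0.234 ≤ PN ≤ 0.784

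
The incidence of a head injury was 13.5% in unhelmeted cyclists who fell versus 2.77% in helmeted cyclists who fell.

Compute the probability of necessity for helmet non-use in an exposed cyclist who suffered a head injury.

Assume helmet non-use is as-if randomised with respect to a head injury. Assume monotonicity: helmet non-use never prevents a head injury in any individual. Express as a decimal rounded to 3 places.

p₁ = 0.135, p₀ = 0.0277.
Under exogeneity and monotonicity, PN = (p₁ − p₀) / p₁.
PN = (0.135 − 0.0277) / 0.135 = 0.1073 / 0.135 ≈ 0.7948

PN ≈ 0.795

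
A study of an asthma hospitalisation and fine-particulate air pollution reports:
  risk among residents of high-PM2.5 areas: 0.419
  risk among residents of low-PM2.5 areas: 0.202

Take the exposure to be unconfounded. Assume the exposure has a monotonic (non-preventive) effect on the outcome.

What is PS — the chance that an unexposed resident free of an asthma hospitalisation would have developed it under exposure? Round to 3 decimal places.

Let p₁ = 0.419, p₀ = 0.202.
Under exogeneity and monotonicity, PS = (p₁ − p₀) / (1 − p₀).
PS = (0.419 − 0.202) / (1 − 0.202) = 0.217 / 0.798 ≈ 0.2719

PS ≈ 0.272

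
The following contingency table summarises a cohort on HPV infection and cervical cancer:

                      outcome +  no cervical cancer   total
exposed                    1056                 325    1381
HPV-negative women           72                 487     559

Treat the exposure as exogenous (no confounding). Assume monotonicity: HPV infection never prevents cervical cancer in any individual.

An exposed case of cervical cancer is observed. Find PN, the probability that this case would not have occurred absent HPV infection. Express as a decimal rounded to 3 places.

PN ≈ 0.832

p₁ = P(outcome | exposed) = 1056/1381 = 0.76466
p₀ = P(outcome | unexposed) = 72/559 = 0.1288
Under exogeneity and monotonicity, PN = (p₁ − p₀) / p₁.
PN = (0.76466 − 0.1288) / 0.76466 = 0.63586 / 0.76466 ≈ 0.8316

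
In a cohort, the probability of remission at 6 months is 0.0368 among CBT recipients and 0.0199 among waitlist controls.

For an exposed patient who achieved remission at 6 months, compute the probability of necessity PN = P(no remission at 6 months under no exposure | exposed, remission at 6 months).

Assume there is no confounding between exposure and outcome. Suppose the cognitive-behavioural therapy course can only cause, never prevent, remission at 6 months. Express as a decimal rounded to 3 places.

PN ≈ 0.459

Let p₁ = 0.0368, p₀ = 0.0199.
Under exogeneity and monotonicity, PN = (p₁ − p₀) / p₁.
PN = (0.0368 − 0.0199) / 0.0368 = 0.0169 / 0.0368 ≈ 0.4592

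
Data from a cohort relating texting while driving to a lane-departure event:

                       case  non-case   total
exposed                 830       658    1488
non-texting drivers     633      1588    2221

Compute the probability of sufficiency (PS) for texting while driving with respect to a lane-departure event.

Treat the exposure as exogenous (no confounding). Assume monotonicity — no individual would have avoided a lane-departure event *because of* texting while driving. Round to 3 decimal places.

PS ≈ 0.382

p₁ = P(outcome | exposed) = 830/1488 = 0.5578
p₀ = P(outcome | unexposed) = 633/2221 = 0.28501
Under exogeneity and monotonicity, PS = (p₁ − p₀)/(1 − p₀).
PS = (0.5578 − 0.28501) / 0.71499 ≈ 0.3815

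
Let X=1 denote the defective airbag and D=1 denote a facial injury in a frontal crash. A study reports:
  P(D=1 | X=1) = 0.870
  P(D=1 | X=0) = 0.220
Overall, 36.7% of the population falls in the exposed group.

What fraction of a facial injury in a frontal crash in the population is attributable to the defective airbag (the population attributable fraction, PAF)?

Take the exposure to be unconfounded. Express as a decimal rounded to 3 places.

PAF ≈ 0.520

Let p₁ = 0.87, p₀ = 0.22.
Overall risk P(Y=1) = π·p₁ + (1−π)·p₀ = 0.367×0.87 + 0.633×0.22 = 0.45855.
Under exogeneity, PAF = [P(Y=1) − p₀] / P(Y=1).
PAF = (0.45855 − 0.22) / 0.45855 ≈ 0.5202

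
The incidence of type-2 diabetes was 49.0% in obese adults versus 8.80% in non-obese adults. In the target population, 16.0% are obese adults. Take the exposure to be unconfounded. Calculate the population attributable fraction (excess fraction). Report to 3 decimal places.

PAF ≈ 0.422

p₁ = 0.49, p₀ = 0.088.
Overall risk P(Y=1) = π·p₁ + (1−π)·p₀ = 0.16×0.49 + 0.84×0.088 = 0.15232.
Under exogeneity, PAF = [P(Y=1) − p₀] / P(Y=1).
PAF = (0.15232 − 0.088) / 0.15232 ≈ 0.4223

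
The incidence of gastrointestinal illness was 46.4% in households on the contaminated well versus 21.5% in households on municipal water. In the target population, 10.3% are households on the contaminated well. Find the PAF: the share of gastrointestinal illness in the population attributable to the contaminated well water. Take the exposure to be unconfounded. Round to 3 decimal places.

PAF ≈ 0.107

p₁ = 0.464, p₀ = 0.215.
Overall risk P(Y=1) = π·p₁ + (1−π)·p₀ = 0.103×0.464 + 0.897×0.215 = 0.24065.
Under exogeneity, PAF = [P(Y=1) − p₀] / P(Y=1).
PAF = (0.24065 − 0.215) / 0.24065 ≈ 0.1066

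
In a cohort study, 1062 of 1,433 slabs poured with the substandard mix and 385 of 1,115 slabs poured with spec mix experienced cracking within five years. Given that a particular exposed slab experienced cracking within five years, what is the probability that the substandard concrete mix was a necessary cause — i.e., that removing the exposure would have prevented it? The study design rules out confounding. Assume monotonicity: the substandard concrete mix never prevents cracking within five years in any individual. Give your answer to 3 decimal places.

p₁ = P(outcome | exposed) = 1062/1433 = 0.7411
p₀ = P(outcome | unexposed) = 385/1115 = 0.34529
Under exogeneity and monotonicity, PN = (p₁ − p₀) / p₁.
PN = (0.7411 − 0.34529) / 0.7411 = 0.39581 / 0.7411 ≈ 0.5341

PN ≈ 0.534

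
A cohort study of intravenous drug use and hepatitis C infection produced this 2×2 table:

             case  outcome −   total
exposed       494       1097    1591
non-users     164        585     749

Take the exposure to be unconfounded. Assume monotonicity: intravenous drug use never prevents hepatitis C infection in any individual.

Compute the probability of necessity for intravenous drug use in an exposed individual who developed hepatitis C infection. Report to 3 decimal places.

PN ≈ 0.295

p₁ = P(outcome | exposed) = 494/1591 = 0.3105
p₀ = P(outcome | unexposed) = 164/749 = 0.21896
Under exogeneity and monotonicity, PN = (p₁ − p₀)/p₁.
PN = (0.3105 − 0.21896) / 0.3105 ≈ 0.2948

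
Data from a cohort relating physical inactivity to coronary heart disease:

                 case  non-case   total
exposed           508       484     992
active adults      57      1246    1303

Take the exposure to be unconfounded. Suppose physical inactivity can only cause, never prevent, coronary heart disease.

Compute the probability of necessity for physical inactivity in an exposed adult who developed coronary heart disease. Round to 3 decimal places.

p₁ = P(outcome | exposed) = 508/992 = 0.5121
p₀ = P(outcome | unexposed) = 57/1303 = 0.043745
Under exogeneity and monotonicity, PN = (p₁ − p₀)/p₁.
PN = (0.5121 − 0.043745) / 0.5121 ≈ 0.9146

PN ≈ 0.915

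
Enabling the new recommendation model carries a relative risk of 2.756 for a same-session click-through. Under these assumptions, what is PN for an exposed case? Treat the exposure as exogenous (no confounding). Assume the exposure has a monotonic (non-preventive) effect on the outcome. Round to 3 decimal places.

Under exogeneity and monotonicity, PN = (RR − 1) / RR = 1 − 1/RR.
PN = (2.756 − 1) / 2.756 = 1.756 / 2.756 ≈ 0.6372

PN ≈ 0.637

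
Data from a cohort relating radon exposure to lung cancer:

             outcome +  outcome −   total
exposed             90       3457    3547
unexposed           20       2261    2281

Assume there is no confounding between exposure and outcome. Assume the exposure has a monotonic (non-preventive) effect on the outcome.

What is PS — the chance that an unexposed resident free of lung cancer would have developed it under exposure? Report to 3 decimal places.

p₁ = P(outcome | exposed) = 90/3547 = 0.025374
p₀ = P(outcome | unexposed) = 20/2281 = 0.0087681
Under exogeneity and monotonicity, PS = (p₁ − p₀)/(1 − p₀).
PS = (0.025374 − 0.0087681) / 0.99123 ≈ 0.0168

PS ≈ 0.017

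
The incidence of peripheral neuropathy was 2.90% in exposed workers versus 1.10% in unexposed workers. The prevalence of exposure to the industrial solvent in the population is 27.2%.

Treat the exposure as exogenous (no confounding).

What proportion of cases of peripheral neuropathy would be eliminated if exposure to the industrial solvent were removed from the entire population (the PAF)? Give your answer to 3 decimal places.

p₁ = 0.029, p₀ = 0.011.
Overall risk P(Y=1) = π·p₁ + (1−π)·p₀ = 0.272×0.029 + 0.728×0.011 = 0.015896.
Under exogeneity, PAF = [P(Y=1) − p₀] / P(Y=1).
PAF = (0.015896 − 0.011) / 0.015896 ≈ 0.3080

PAF ≈ 0.308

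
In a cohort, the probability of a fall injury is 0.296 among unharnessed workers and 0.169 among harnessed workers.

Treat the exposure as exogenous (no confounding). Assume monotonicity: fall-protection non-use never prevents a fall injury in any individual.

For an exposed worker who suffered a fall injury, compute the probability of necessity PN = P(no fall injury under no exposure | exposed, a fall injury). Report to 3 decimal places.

PN ≈ 0.429

Let p₁ = 0.296, p₀ = 0.169.
Under exogeneity and monotonicity, PN = (p₁ − p₀) / p₁.
PN = (0.296 − 0.169) / 0.296 = 0.127 / 0.296 ≈ 0.4291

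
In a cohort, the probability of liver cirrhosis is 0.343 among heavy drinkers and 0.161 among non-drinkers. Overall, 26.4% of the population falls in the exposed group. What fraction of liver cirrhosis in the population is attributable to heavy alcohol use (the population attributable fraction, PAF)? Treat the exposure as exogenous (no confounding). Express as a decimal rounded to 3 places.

PAF ≈ 0.230

Let p₁ = 0.343, p₀ = 0.161.
Overall risk P(Y=1) = π·p₁ + (1−π)·p₀ = 0.264×0.343 + 0.736×0.161 = 0.20905.
Under exogeneity, PAF = [P(Y=1) − p₀] / P(Y=1).
PAF = (0.20905 − 0.161) / 0.20905 ≈ 0.2298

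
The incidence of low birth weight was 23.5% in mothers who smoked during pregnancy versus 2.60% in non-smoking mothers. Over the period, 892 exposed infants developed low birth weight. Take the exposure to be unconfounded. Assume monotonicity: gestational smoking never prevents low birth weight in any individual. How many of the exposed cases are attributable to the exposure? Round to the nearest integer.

about 793 cases

p₁ = 0.235, p₀ = 0.026.
PN = (p₁ − p₀)/p₁ = (0.235 − 0.026) / 0.235 ≈ 0.88936.
Attributable cases ≈ PN × (exposed cases) = 0.88936 × 892 ≈ 793.31.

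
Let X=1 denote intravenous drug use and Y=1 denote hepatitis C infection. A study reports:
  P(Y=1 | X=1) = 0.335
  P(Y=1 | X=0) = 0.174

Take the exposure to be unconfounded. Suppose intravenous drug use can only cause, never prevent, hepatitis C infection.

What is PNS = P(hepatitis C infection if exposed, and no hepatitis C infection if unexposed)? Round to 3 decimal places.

PNS ≈ 0.161

Let p₁ = 0.335, p₀ = 0.174.
Under exogeneity and monotonicity, PNS = p₁ − p₀.
PNS = 0.335 − 0.174 = 0.161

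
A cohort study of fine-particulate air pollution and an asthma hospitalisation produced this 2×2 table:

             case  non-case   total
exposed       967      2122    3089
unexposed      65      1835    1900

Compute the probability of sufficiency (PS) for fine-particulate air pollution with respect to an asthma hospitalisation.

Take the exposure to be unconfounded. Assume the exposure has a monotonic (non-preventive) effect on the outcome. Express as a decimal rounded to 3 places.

PS ≈ 0.289

p₁ = P(outcome | exposed) = 967/3089 = 0.31305
p₀ = P(outcome | unexposed) = 65/1900 = 0.034211
Under exogeneity and monotonicity, PS = (p₁ − p₀) / (1 − p₀).
PS = (0.31305 − 0.034211) / (1 − 0.034211) = 0.27884 / 0.96579 ≈ 0.2887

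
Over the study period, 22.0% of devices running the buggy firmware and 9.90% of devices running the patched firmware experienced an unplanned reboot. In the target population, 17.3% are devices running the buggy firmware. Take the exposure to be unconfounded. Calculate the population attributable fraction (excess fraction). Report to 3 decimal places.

PAF ≈ 0.175

p₁ = 0.22, p₀ = 0.099.
Overall risk P(Y=1) = π·p₁ + (1−π)·p₀ = 0.173×0.22 + 0.827×0.099 = 0.11993.
Under exogeneity, PAF = [P(Y=1) − p₀] / P(Y=1).
PAF = (0.11993 − 0.099) / 0.11993 ≈ 0.1745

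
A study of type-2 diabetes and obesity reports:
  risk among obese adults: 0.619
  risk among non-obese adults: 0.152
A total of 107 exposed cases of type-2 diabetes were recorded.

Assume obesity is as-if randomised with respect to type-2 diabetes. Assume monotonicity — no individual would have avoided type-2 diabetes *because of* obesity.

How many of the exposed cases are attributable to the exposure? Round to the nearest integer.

about 81 cases

Let p₁ = 0.619, p₀ = 0.152.
PN = (p₁ − p₀)/p₁ = (0.619 − 0.152) / 0.619 ≈ 0.75444.
Attributable cases ≈ PN × (exposed cases) = 0.75444 × 107 ≈ 80.73.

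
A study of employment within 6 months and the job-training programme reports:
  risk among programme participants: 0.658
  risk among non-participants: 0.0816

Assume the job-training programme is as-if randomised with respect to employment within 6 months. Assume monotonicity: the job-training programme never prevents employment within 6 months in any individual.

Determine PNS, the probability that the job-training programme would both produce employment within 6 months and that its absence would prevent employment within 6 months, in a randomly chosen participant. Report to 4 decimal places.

PNS ≈ 0.5764

Let p₁ = 0.658, p₀ = 0.0816.
Under exogeneity and monotonicity, PNS = p₁ − p₀.
PNS = 0.658 − 0.0816 = 0.5764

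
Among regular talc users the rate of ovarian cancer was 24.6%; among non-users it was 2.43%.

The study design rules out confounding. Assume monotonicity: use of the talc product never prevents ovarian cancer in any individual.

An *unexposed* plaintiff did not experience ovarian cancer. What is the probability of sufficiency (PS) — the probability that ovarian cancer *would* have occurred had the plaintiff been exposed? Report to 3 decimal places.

p₁ = 0.246, p₀ = 0.0243.
Under exogeneity and monotonicity, PS = (p₁ − p₀) / (1 − p₀).
PS = (0.246 − 0.0243) / (1 − 0.0243) = 0.2217 / 0.9757 ≈ 0.2272

PS ≈ 0.227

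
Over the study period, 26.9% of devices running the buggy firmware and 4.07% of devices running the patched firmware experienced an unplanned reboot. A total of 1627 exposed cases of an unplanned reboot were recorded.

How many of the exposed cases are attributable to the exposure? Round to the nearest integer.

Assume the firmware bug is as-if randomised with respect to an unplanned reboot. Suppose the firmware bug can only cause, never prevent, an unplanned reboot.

p₁ = 0.269, p₀ = 0.0407.
PN = (p₁ − p₀)/p₁ = (0.269 − 0.0407) / 0.269 ≈ 0.84870.
Attributable cases ≈ PN × (exposed cases) = 0.84870 × 1627 ≈ 1380.83.

about 1381 cases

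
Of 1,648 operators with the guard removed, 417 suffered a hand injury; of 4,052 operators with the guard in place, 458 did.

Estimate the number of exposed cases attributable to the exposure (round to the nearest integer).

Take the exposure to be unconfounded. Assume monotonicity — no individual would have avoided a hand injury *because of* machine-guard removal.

about 231 cases

p₁ = P(outcome | exposed) = 417/1648 = 0.25303
p₀ = P(outcome | unexposed) = 458/4052 = 0.11303
PN = (p₁ − p₀)/p₁ = (0.25303 − 0.11303) / 0.25303 ≈ 0.55330.
Attributable cases ≈ PN × (exposed cases) = 0.55330 × 417 ≈ 230.73.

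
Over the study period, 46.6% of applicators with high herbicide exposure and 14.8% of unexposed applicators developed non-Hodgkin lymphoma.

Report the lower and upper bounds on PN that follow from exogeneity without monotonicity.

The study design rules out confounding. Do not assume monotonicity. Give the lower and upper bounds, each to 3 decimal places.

0.682 ≤ PN ≤ 1.000

p₁ = 0.466, p₀ = 0.148.
Under exogeneity alone the bounds on PN are max{0,(p₁−p₀)/p₁} ≤ PN ≤ min{1,(1−p₀)/p₁}.
  lower = (p₁ − p₀)/p₁ = 0.318 / 0.466 ≈ 0.6824
  upper = min{1, (1 − p₀)/p₁} = 0.852 / 0.466 ≈ 1.8283 → capped at 1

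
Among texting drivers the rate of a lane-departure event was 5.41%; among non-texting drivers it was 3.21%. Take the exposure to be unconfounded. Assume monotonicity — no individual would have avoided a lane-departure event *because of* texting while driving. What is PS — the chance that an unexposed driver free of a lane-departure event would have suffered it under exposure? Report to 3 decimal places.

PS ≈ 0.023

p₁ = 0.0541, p₀ = 0.0321.
Under exogeneity and monotonicity, PS = (p₁ − p₀) / (1 − p₀).
PS = (0.0541 − 0.0321) / (1 − 0.0321) = 0.022 / 0.9679 ≈ 0.0227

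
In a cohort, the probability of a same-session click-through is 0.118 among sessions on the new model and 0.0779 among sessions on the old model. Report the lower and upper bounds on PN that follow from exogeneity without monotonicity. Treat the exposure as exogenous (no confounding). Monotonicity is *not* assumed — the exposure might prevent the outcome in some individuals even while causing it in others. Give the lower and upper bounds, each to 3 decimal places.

Let p₁ = 0.118, p₀ = 0.0779.
Under exogeneity alone the bounds on PN are max{0,(p₁−p₀)/p₁} ≤ PN ≤ min{1,(1−p₀)/p₁}.
  lower = (p₁ − p₀)/p₁ = 0.0401 / 0.118 ≈ 0.3398
  upper = min{1, (1 − p₀)/p₁} = 0.9221 / 0.118 ≈ 7.8144 → capped at 1

0.340 ≤ PN ≤ 1.000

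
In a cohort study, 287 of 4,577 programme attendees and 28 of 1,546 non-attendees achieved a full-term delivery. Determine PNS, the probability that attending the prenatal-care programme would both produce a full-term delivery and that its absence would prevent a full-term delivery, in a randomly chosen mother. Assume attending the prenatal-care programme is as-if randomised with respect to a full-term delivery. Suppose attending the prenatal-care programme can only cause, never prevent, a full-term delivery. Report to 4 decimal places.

PNS ≈ 0.0446

p₁ = P(outcome | exposed) = 287/4577 = 0.062705
p₀ = P(outcome | unexposed) = 28/1546 = 0.018111
Under exogeneity and monotonicity, PNS = p₁ − p₀.
PNS = 0.062705 − 0.018111 = 0.044594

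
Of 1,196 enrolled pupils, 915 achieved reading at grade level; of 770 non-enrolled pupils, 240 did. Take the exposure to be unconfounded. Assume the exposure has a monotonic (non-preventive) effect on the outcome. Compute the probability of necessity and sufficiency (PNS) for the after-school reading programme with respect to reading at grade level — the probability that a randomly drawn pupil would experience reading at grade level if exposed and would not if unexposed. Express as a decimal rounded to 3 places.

p₁ = P(outcome | exposed) = 915/1196 = 0.76505
p₀ = P(outcome | unexposed) = 240/770 = 0.31169
Under exogeneity and monotonicity, PNS = p₁ − p₀.
PNS = 0.76505 − 0.31169 = 0.45336

PNS ≈ 0.453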